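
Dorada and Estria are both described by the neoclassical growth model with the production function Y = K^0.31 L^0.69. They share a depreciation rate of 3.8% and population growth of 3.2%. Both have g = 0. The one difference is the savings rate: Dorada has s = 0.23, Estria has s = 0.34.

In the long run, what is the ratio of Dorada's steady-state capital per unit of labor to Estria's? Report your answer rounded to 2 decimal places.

Steady-state k* = [s/(n + δ)]^(1/(1−α)), so the ratio is [ (s_D/(n + δ)_D) / (s_E/(n + δ)_E) ]^1.4493.
s_D/(n + δ)_D = 0.23/0.070 = 3.2857; s_E/(n + δ)_E = 0.34/0.070 = 4.8571.
Ratio = (3.2857/4.8571)^1.4493 = 0.6765^1.4493 ≈ 0.5676

k*_D / k*_E ≈ 0.57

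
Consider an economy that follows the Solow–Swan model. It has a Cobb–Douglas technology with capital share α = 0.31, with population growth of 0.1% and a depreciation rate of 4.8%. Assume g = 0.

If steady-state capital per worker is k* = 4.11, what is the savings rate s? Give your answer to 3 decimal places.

s ≈ 0.130

Steady state requires s·f(k) = (n + δ)·k, i.e. s·k^α = (n + δ)·k.
So s / (n + δ) = (k*)^(1−α) = 4.11^0.69 = 2.6519.
Therefore s = 2.6519 × (n + δ) = 2.6519 × 0.049 = 0.1299.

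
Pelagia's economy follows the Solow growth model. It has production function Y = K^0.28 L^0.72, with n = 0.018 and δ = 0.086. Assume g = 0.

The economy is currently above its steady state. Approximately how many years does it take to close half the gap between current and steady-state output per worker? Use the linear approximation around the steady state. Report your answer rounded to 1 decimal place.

Near the steady state the convergence rate is λ = (1 − α)(n + δ).
λ = (1 − 0.28) × 0.104 = 0.72 × 0.104 = 0.07488
Half-life = ln 2 / λ = 0.6931 / 0.07488 ≈ 9.26 years

half-life ≈ 9.3 years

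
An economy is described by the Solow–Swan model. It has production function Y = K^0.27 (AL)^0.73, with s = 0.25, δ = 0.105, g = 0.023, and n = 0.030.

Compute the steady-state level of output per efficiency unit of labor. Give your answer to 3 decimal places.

y* = 1.185

In steady state, investment equals break-even investment: s·k^α = (n + g + δ)·k.
Rearranging, k^(1−α) = s / (n + g + δ).
k^0.73 = 0.25 / (0.030 + 0.023 + 0.105) = 0.25 / 0.158 = 1.5823
k* = 1.5823^(1/0.73) ≈ 1.8750
y* = (k*)^α = 1.8750^0.27 ≈ 1.1850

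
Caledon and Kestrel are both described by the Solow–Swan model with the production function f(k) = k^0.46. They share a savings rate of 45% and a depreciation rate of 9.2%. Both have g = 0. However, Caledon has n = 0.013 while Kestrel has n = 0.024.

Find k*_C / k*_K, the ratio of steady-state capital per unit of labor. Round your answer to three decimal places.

k*_C / k*_K ≈ 1.203

Steady-state k* = [s/(n + δ)]^(1/(1−α)), so the ratio is [ (s_C/(n + δ)_C) / (s_K/(n + δ)_K) ]^1.8519.
s_C/(n + δ)_C = 0.45/0.105 = 4.2857; s_K/(n + δ)_K = 0.45/0.116 = 3.8793.
Ratio = (4.2857/3.8793)^1.8519 = 1.1048^1.8519 ≈ 1.2027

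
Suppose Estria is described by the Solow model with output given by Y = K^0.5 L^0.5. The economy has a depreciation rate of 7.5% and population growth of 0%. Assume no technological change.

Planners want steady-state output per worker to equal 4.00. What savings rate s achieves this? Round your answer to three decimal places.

s ≈ 0.300

Steady state requires s·f(k) = (n + δ)·k, i.e. s·k^α = (n + δ)·k.
Since y* = [s/(n + δ)]^(α/(1−α)), we have s/(n + δ) = (y*)^((1−α)/α) = 4.00^1 = 4.0000.
Therefore s = 4.0000 × (n + δ) = 4.0000 × 0.075 = 0.3000.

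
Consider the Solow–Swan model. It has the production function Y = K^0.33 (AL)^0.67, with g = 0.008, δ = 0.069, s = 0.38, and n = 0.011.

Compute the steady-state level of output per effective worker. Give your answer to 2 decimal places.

y* ≈ 2.06

In steady state, investment equals break-even investment: s·k^α = (n + g + δ)·k.
Dividing both sides by k: k^(1−α) = s / (n + g + δ).
k^0.67 = 0.38 / (0.011 + 0.008 + 0.069) = 0.38 / 0.088 = 4.3182
k* = 4.3182^(1/0.67) ≈ 8.8759
y* = (k*)^α = 8.8759^0.33 ≈ 2.0555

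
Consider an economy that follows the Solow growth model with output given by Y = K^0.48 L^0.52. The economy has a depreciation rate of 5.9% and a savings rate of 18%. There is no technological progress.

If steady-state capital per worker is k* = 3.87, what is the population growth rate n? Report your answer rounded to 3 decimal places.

n ≈ 0.030

Steady state requires s·f(k) = (n + δ)·k, i.e. s·k^α = (n + δ)·k.
So s / (n + δ) = (k*)^(1−α) = 3.87^0.52 = 2.0212.
Therefore n + δ = s / 2.0212 = 0.18 / 2.0212 = 0.0891, so n = 0.0891 − 0.059 = 0.0301.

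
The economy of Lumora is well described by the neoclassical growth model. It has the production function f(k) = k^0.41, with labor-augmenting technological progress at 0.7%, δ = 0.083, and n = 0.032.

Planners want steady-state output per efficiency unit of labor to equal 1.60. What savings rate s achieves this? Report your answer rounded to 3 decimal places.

s ≈ 0.240

At the steady state, Δk = 0, so s·k^α = (n + g + δ)·k.
Since y* = [s/(n + g + δ)]^(α/(1−α)), we have s/(n + g + δ) = (y*)^((1−α)/α) = 1.60^1.439 = 1.9667.
Therefore s = 1.9667 × (n + g + δ) = 1.9667 × 0.122 = 0.2399.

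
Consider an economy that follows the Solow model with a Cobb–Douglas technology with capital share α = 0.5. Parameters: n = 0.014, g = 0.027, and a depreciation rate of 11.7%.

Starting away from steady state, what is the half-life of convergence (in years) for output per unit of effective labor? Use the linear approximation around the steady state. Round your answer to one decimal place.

half-life ≈ 8.8 years

Near the steady state the convergence rate is λ = (1 − α)(n + g + δ).
λ = (1 − 0.5) × 0.158 = 0.5 × 0.158 = 0.0790
Half-life = ln 2 / λ = 0.6931 / 0.0790 ≈ 8.77 years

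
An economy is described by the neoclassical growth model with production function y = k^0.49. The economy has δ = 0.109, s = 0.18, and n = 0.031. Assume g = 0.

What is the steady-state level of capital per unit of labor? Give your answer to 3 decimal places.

At the steady state, Δk = 0, so s·k^α = (n + δ)·k.
Rearranging, k^(1−α) = s / (n + δ).
k^0.51 = 0.18 / (0.031 + 0.109) = 0.18 / 0.140 = 1.2857
k* = 1.2857^(1/0.51) ≈ 1.6368

k* = 1.637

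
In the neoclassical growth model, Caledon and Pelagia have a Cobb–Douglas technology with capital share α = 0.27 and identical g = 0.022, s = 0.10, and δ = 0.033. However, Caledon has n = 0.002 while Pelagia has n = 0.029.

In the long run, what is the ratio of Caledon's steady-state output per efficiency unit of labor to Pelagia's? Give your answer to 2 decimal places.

Steady-state y* = [s/(n + g + δ)]^(α/(1−α)), so the ratio is [ (s_C/(n + g + δ)_C) / (s_P/(n + g + δ)_P) ]^0.3699.
s_C/(n + g + δ)_C = 0.10/0.057 = 1.7544; s_P/(n + g + δ)_P = 0.10/0.084 = 1.1905.
Ratio = (1.7544/1.1905)^0.3699 = 1.4737^0.3699 ≈ 1.1542

ratio ≈ 1.15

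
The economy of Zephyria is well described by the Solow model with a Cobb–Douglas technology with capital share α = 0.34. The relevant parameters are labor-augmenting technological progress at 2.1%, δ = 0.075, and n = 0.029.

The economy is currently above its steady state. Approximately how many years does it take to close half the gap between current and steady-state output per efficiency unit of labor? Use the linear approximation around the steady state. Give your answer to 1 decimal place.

Near the steady state the convergence rate is λ = (1 − α)(n + g + δ).
λ = (1 − 0.34) × 0.125 = 0.66 × 0.125 = 0.0825
Half-life = ln 2 / λ = 0.6931 / 0.0825 ≈ 8.40 years

t_½ ≈ 8.4 years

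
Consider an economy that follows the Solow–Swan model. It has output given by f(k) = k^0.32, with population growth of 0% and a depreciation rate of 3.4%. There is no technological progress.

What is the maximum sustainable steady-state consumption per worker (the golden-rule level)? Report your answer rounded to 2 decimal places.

c_gold ≈ 1.95

At the golden rule, f'(k) = n + δ, so α·k^(α−1) = n + δ and k_gold = (α/(n + δ))^(1/(1−α)).
k_gold = (0.32/0.034)^(1/0.68) = 9.4118^1.4706 ≈ 27.0323
c_gold = f(k_gold) − (n + δ)·k_gold = 2.8721 − 0.034×27.0323 ≈ 1.9530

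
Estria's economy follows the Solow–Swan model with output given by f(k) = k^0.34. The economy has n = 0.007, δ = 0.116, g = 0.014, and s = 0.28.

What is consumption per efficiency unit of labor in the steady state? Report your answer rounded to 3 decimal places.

c* = 1.041

In steady state, investment equals break-even investment: s·k^α = (n + g + δ)·k.
Dividing both sides by k: k^(1−α) = s / (n + g + δ).
k^0.66 = 0.28 / (0.007 + 0.014 + 0.116) = 0.28 / 0.137 = 2.0438
k* = 2.0438^(1/0.66) ≈ 2.9537
y* = (k*)^α = 2.9537^0.34 ≈ 1.4452
c* = (1 − s)·y* = (1 − 0.28) × 1.4452 ≈ 1.0405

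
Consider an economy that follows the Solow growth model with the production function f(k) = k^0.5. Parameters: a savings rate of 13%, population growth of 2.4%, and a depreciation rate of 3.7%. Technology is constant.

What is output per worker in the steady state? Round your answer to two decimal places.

Steady state requires s·f(k) = (n + δ)·k, i.e. s·k^α = (n + δ)·k.
Dividing both sides by k: k^(1−α) = s / (n + δ).
k^0.5 = 0.13 / (0.024 + 0.037) = 0.13 / 0.061 = 2.1311
k* = 2.1311^(1/0.5) ≈ 4.5416
y* = (k*)^α = 4.5416^0.5 ≈ 2.1311

y* ≈ 2.13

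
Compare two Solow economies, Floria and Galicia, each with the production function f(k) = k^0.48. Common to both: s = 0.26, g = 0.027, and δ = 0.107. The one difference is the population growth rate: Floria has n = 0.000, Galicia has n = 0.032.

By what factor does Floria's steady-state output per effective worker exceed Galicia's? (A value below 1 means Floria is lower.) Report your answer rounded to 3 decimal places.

Steady-state y* = [s/(n + g + δ)]^(α/(1−α)), so the ratio is [ (s_F/(n + g + δ)_F) / (s_G/(n + g + δ)_G) ]^0.9231.
s_F/(n + g + δ)_F = 0.26/0.134 = 1.9403; s_G/(n + g + δ)_G = 0.26/0.166 = 1.5663.
Ratio = (1.9403/1.5663)^0.9231 = 1.2388^0.9231 ≈ 1.2186

ratio ≈ 1.219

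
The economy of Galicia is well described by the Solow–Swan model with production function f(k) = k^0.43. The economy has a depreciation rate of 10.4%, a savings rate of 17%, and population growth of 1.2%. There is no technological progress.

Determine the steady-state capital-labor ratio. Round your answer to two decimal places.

k* = 1.96

Steady state requires s·f(k) = (n + δ)·k, i.e. s·k^α = (n + δ)·k.
Dividing both sides by k: k^(1−α) = s / (n + δ).
k^0.57 = 0.17 / (0.012 + 0.104) = 0.17 / 0.116 = 1.4655
k* = 1.4655^(1/0.57) ≈ 1.9553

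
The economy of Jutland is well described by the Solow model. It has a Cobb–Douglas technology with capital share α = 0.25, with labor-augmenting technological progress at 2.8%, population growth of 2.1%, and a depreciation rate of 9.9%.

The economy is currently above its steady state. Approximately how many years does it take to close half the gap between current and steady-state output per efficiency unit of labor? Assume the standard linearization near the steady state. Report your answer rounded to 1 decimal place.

half-life ≈ 6.2 years

Near the steady state the convergence rate is λ = (1 − α)(n + g + δ).
λ = (1 − 0.25) × 0.148 = 0.75 × 0.148 = 0.1110
Half-life = ln 2 / λ = 0.6931 / 0.1110 ≈ 6.24 years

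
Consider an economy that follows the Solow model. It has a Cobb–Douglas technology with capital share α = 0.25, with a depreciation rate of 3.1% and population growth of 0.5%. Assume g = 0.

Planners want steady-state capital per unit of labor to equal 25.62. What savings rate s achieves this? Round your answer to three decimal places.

s ≈ 0.410

In steady state, investment equals break-even investment: s·k^α = (n + δ)·k.
So s / (n + δ) = (k*)^(1−α) = 25.62^0.75 = 11.3877.
Therefore s = 11.3877 × (n + δ) = 11.3877 × 0.036 = 0.4100.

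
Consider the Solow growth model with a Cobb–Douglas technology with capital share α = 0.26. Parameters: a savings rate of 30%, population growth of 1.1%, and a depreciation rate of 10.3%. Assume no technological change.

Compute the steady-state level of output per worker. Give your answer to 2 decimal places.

y* ≈ 1.40

In steady state, investment equals break-even investment: s·k^α = (n + δ)·k.
Rearranging, k^(1−α) = s / (n + δ).
k^0.74 = 0.30 / (0.011 + 0.103) = 0.30 / 0.114 = 2.6316
k* = 2.6316^(1/0.74) ≈ 3.6971
y* = (k*)^α = 3.6971^0.26 ≈ 1.4049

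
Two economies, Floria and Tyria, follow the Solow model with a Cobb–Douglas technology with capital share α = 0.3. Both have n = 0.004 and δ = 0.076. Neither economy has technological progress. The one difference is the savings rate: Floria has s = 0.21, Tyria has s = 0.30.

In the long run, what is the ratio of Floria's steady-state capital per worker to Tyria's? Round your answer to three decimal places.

Steady-state k* = [s/(n + δ)]^(1/(1−α)), so the ratio is [ (s_F/(n + δ)_F) / (s_T/(n + δ)_T) ]^1.4286.
s_F/(n + δ)_F = 0.21/0.080 = 2.6250; s_T/(n + δ)_T = 0.30/0.080 = 3.7500.
Ratio = (2.6250/3.7500)^1.4286 = 0.7000^1.4286 ≈ 0.6008

ratio ≈ 0.601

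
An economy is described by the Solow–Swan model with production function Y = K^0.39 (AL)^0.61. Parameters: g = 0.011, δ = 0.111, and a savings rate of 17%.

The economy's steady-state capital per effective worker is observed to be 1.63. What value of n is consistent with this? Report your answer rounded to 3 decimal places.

In steady state, investment equals break-even investment: s·k^α = (n + g + δ)·k.
So s / (n + g + δ) = (k*)^(1−α) = 1.63^0.61 = 1.3472.
Therefore n + g + δ = s / 1.3472 = 0.17 / 1.3472 = 0.1262, so n = 0.1262 − 0.122 = 0.0042.

n ≈ 0.004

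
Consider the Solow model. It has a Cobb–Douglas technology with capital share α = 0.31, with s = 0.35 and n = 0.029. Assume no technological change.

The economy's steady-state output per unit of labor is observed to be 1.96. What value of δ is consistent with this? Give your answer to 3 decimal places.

In steady state, investment equals break-even investment: s·k^α = (n + δ)·k.
Since y* = [s/(n + δ)]^(α/(1−α)), we have s/(n + δ) = (y*)^((1−α)/α) = 1.96^2.2258 = 4.4720.
Therefore n + δ = s / 4.4720 = 0.35 / 4.4720 = 0.0783, so δ = 0.0783 − 0.029 = 0.0493.

δ ≈ 0.049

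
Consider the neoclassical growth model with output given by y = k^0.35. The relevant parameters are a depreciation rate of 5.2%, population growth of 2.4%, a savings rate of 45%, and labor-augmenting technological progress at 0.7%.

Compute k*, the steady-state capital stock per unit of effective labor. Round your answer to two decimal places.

k* ≈ 13.47

In steady state, investment equals break-even investment: s·k^α = (n + g + δ)·k.
Dividing both sides by k: k^(1−α) = s / (n + g + δ).
k^0.65 = 0.45 / (0.024 + 0.007 + 0.052) = 0.45 / 0.083 = 5.4217
k* = 5.4217^(1/0.65) ≈ 13.4722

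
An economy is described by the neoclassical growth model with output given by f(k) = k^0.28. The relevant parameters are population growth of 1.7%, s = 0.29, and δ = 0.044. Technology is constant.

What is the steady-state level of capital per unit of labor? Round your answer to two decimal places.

k* = 8.72

At the steady state, Δk = 0, so s·k^α = (n + δ)·k.
Dividing both sides by k: k^(1−α) = s / (n + δ).
k^0.72 = 0.29 / (0.017 + 0.044) = 0.29 / 0.061 = 4.7541
k* = 4.7541^(1/0.72) ≈ 8.7171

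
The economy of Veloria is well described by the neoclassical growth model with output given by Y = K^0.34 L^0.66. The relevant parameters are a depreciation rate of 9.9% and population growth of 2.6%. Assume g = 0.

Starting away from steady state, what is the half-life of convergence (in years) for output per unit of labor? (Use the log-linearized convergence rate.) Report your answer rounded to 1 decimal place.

Near the steady state the convergence rate is λ = (1 − α)(n + δ).
λ = (1 − 0.34) × 0.125 = 0.66 × 0.125 = 0.0825
Half-life = ln 2 / λ = 0.6931 / 0.0825 ≈ 8.40 years

about 8.4 years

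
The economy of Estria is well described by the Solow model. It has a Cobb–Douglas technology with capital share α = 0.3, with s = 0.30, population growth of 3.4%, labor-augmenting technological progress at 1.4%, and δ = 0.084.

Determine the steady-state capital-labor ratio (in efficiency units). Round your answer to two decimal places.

k* = 3.23

At the steady state, Δk = 0, so s·k^α = (n + g + δ)·k.
Dividing both sides by k: k^(1−α) = s / (n + g + δ).
k^0.7 = 0.30 / (0.034 + 0.014 + 0.084) = 0.30 / 0.132 = 2.2727
k* = 2.2727^(1/0.7) ≈ 3.2311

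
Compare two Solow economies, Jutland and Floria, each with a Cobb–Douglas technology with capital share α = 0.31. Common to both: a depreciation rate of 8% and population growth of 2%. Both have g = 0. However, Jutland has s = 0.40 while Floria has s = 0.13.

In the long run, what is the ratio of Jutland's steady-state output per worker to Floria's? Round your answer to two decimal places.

ratio ≈ 1.66

Steady-state y* = [s/(n + δ)]^(α/(1−α)), so the ratio is [ (s_J/(n + δ)_J) / (s_F/(n + δ)_F) ]^0.4493.
s_J/(n + δ)_J = 0.40/0.100 = 4.0000; s_F/(n + δ)_F = 0.13/0.100 = 1.3000.
Ratio = (4.0000/1.3000)^0.4493 = 3.0769^0.4493 ≈ 1.6569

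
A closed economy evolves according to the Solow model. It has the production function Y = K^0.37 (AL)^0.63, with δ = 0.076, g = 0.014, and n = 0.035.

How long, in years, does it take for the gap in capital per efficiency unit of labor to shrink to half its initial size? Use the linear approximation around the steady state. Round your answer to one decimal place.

Near the steady state the convergence rate is λ = (1 − α)(n + g + δ).
λ = (1 − 0.37) × 0.125 = 0.63 × 0.125 = 0.07875
Half-life = ln 2 / λ = 0.6931 / 0.07875 ≈ 8.80 years

about 8.8 years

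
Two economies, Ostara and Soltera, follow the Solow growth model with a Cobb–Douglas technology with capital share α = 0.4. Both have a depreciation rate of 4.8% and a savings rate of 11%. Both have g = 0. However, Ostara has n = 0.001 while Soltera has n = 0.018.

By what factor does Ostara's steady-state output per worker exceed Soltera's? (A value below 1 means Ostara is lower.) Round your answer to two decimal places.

Steady-state y* = [s/(n + δ)]^(α/(1−α)), so the ratio is [ (s_O/(n + δ)_O) / (s_S/(n + δ)_S) ]^0.6667.
s_O/(n + δ)_O = 0.11/0.049 = 2.2449; s_S/(n + δ)_S = 0.11/0.066 = 1.6667.
Ratio = (2.2449/1.6667)^0.6667 = 1.3469^0.6667 ≈ 1.2196

y*_O / y*_S ≈ 1.22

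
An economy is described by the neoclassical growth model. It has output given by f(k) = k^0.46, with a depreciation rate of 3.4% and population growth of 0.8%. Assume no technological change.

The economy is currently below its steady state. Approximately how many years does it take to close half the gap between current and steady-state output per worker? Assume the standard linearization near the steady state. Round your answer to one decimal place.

about 30.6 years

Near the steady state the convergence rate is λ = (1 − α)(n + δ).
λ = (1 − 0.46) × 0.042 = 0.54 × 0.042 = 0.02268
Half-life = ln 2 / λ = 0.6931 / 0.02268 ≈ 30.56 years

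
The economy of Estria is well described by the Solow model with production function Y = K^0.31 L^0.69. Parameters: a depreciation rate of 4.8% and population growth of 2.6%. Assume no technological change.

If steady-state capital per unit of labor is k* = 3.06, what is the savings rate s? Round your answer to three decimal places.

Steady state requires s·f(k) = (n + δ)·k, i.e. s·k^α = (n + δ)·k.
So s / (n + δ) = (k*)^(1−α) = 3.06^0.69 = 2.1635.
Therefore s = 2.1635 × (n + δ) = 2.1635 × 0.074 = 0.1601.

s ≈ 0.160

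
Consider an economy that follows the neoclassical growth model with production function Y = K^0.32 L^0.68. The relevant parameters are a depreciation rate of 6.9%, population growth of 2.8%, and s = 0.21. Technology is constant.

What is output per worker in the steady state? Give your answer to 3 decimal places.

At the steady state, Δk = 0, so s·k^α = (n + δ)·k.
Dividing both sides by k: k^(1−α) = s / (n + δ).
k^0.68 = 0.21 / (0.028 + 0.069) = 0.21 / 0.097 = 2.1649
k* = 2.1649^(1/0.68) ≈ 3.1138
y* = (k*)^α = 3.1138^0.32 ≈ 1.4383

y* ≈ 1.438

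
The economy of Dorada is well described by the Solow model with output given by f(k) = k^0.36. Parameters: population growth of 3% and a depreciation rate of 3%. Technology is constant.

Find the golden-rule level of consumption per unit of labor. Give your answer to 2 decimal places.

c_gold ≈ 1.75

At the golden rule, f'(k) = n + δ, so α·k^(α−1) = n + δ and k_gold = (α/(n + δ))^(1/(1−α)).
k_gold = (0.36/0.060)^(1/0.64) = 6.0000^1.5625 ≈ 16.4385
c_gold = f(k_gold) − (n + δ)·k_gold = 2.7397 − 0.060×16.4385 ≈ 1.7534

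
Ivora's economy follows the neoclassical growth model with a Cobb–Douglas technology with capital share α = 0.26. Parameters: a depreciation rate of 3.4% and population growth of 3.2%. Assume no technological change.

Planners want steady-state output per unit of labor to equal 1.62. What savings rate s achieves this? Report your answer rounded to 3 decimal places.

At the steady state, Δk = 0, so s·k^α = (n + δ)·k.
Since y* = [s/(n + δ)]^(α/(1−α)), we have s/(n + δ) = (y*)^((1−α)/α) = 1.62^2.8462 = 3.9475.
Therefore s = 3.9475 × (n + δ) = 3.9475 × 0.066 = 0.2605.

s ≈ 0.261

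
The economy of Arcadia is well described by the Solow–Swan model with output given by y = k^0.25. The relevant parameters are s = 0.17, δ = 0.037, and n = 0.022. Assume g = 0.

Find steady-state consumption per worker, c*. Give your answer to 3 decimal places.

c* = 1.181

At the steady state, Δk = 0, so s·k^α = (n + δ)·k.
Rearranging, k^(1−α) = s / (n + δ).
k^0.75 = 0.17 / (0.022 + 0.037) = 0.17 / 0.059 = 2.8814
k* = 2.8814^(1/0.75) ≈ 4.1002
y* = (k*)^α = 4.1002^0.25 ≈ 1.4230
c* = (1 − s)·y* = (1 − 0.17) × 1.4230 ≈ 1.1811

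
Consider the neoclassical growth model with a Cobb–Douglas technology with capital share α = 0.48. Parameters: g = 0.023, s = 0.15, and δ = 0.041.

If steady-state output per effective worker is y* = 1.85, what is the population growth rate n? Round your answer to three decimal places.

At the steady state, Δk = 0, so s·k^α = (n + g + δ)·k.
Since y* = [s/(n + g + δ)]^(α/(1−α)), we have s/(n + g + δ) = (y*)^((1−α)/α) = 1.85^1.0833 = 1.9473.
Therefore n + g + δ = s / 1.9473 = 0.15 / 1.9473 = 0.0770, so n = 0.0770 − 0.064 = 0.0130.

n ≈ 0.013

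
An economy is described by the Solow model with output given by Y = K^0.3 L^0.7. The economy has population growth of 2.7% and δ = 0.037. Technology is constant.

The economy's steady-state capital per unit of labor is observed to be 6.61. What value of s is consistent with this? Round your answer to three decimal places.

At the steady state, Δk = 0, so s·k^α = (n + δ)·k.
So s / (n + δ) = (k*)^(1−α) = 6.61^0.7 = 3.7509.
Therefore s = 3.7509 × (n + δ) = 3.7509 × 0.064 = 0.2401.

s ≈ 0.240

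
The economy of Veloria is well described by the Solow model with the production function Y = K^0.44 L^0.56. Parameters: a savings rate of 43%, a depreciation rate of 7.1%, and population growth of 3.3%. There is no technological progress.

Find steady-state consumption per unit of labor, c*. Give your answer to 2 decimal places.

At the steady state, Δk = 0, so s·k^α = (n + δ)·k.
Rearranging, k^(1−α) = s / (n + δ).
k^0.56 = 0.43 / (0.033 + 0.071) = 0.43 / 0.104 = 4.1346
k* = 4.1346^(1/0.56) ≈ 12.6117
y* = (k*)^α = 12.6117^0.44 ≈ 3.0503
c* = (1 − s)·y* = (1 − 0.43) × 3.0503 ≈ 1.7387

c* = 1.74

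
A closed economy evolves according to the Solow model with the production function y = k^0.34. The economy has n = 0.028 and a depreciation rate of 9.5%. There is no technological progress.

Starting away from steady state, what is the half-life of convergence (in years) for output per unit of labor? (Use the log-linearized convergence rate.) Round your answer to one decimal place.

half-life ≈ 8.5 years

Near the steady state the convergence rate is λ = (1 − α)(n + δ).
λ = (1 − 0.34) × 0.123 = 0.66 × 0.123 = 0.08118
Half-life = ln 2 / λ = 0.6931 / 0.08118 ≈ 8.54 years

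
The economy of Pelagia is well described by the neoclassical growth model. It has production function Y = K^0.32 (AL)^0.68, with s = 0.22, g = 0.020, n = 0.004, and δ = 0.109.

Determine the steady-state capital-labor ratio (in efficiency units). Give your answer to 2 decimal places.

At the steady state, Δk = 0, so s·k^α = (n + g + δ)·k.
Dividing both sides by k: k^(1−α) = s / (n + g + δ).
k^0.68 = 0.22 / (0.004 + 0.020 + 0.109) = 0.22 / 0.133 = 1.6541
k* = 1.6541^(1/0.68) ≈ 2.0961

k* ≈ 2.10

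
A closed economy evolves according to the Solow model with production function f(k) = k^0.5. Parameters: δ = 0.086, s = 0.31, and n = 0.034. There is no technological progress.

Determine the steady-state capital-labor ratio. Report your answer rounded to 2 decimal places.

k* ≈ 6.67

At the steady state, Δk = 0, so s·k^α = (n + δ)·k.
Dividing both sides by k: k^(1−α) = s / (n + δ).
k^0.5 = 0.31 / (0.034 + 0.086) = 0.31 / 0.120 = 2.5833
k* = 2.5833^(1/0.5) ≈ 6.6734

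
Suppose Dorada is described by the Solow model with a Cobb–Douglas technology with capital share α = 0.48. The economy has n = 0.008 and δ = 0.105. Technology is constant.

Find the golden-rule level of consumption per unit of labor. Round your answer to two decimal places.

c_gold ≈ 1.98

At the golden rule, f'(k) = n + δ, so α·k^(α−1) = n + δ and k_gold = (α/(n + δ))^(1/(1−α)).
k_gold = (0.48/0.113)^(1/0.52) = 4.2478^1.9231 ≈ 16.1444
c_gold = f(k_gold) − (n + δ)·k_gold = 3.8006 − 0.113×16.1444 ≈ 1.9763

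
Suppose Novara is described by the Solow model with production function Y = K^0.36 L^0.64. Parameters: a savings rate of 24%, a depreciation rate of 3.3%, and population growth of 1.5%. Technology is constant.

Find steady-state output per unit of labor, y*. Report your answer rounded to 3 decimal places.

In steady state, investment equals break-even investment: s·k^α = (n + δ)·k.
Rearranging, k^(1−α) = s / (n + δ).
k^0.64 = 0.24 / (0.015 + 0.033) = 0.24 / 0.048 = 5.0000
k* = 5.0000^(1/0.64) ≈ 12.3635
y* = (k*)^α = 12.3635^0.36 ≈ 2.4727

y* = 2.473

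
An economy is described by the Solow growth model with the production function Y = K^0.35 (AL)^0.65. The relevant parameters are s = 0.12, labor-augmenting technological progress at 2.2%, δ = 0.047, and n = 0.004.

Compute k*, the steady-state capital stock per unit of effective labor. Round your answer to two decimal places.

In steady state, investment equals break-even investment: s·k^α = (n + g + δ)·k.
Dividing both sides by k: k^(1−α) = s / (n + g + δ).
k^0.65 = 0.12 / (0.004 + 0.022 + 0.047) = 0.12 / 0.073 = 1.6438
k* = 1.6438^(1/0.65) ≈ 2.1482

k* = 2.15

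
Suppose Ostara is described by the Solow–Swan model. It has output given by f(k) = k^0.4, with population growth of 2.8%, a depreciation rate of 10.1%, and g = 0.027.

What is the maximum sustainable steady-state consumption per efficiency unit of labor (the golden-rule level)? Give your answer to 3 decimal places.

c_gold ≈ 1.124

At the golden rule, f'(k) = n + g + δ, so α·k^(α−1) = n + g + δ and k_gold = (α/(n + g + δ))^(1/(1−α)).
k_gold = (0.4/0.156)^(1/0.6) = 2.5641^1.6667 ≈ 4.8037
c_gold = f(k_gold) − (n + g + δ)·k_gold = 1.8734 − 0.156×4.8037 ≈ 1.1240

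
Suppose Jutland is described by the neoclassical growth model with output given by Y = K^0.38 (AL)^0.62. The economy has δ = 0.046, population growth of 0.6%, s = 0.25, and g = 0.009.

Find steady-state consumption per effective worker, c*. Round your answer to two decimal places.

c* ≈ 1.78

In steady state, investment equals break-even investment: s·k^α = (n + g + δ)·k.
Dividing both sides by k: k^(1−α) = s / (n + g + δ).
k^0.62 = 0.25 / (0.006 + 0.009 + 0.046) = 0.25 / 0.061 = 4.0984
k* = 4.0984^(1/0.62) ≈ 9.7294
y* = (k*)^α = 9.7294^0.38 ≈ 2.3740
c* = (1 − s)·y* = (1 − 0.25) × 2.3740 ≈ 1.7805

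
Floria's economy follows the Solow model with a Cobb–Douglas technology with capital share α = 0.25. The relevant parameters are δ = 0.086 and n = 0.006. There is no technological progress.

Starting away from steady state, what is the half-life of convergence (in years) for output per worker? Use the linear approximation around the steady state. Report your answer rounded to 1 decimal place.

Near the steady state the convergence rate is λ = (1 − α)(n + δ).
λ = (1 − 0.25) × 0.092 = 0.75 × 0.092 = 0.0690
Half-life = ln 2 / λ = 0.6931 / 0.0690 ≈ 10.04 years

half-life ≈ 10.0 years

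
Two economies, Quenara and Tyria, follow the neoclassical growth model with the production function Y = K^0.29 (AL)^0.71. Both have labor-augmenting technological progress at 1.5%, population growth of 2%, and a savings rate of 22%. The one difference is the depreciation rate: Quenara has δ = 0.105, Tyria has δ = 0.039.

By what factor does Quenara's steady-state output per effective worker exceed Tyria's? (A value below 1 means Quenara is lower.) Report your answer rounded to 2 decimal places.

Steady-state y* = [s/(n + g + δ)]^(α/(1−α)), so the ratio is [ (s_Q/(n + g + δ)_Q) / (s_T/(n + g + δ)_T) ]^0.4085.
s_Q/(n + g + δ)_Q = 0.22/0.140 = 1.5714; s_T/(n + g + δ)_T = 0.22/0.074 = 2.9730.
Ratio = (1.5714/2.9730)^0.4085 = 0.5286^0.4085 ≈ 0.7707

ratio ≈ 0.77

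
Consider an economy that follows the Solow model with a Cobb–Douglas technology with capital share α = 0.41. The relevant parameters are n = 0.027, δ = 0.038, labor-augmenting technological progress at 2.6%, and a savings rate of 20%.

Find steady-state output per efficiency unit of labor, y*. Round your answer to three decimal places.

At the steady state, Δk = 0, so s·k^α = (n + g + δ)·k.
Dividing both sides by k: k^(1−α) = s / (n + g + δ).
k^0.59 = 0.20 / (0.027 + 0.026 + 0.038) = 0.20 / 0.091 = 2.1978
k* = 2.1978^(1/0.59) ≈ 3.7988
y* = (k*)^α = 3.7988^0.41 ≈ 1.7284

y* = 1.728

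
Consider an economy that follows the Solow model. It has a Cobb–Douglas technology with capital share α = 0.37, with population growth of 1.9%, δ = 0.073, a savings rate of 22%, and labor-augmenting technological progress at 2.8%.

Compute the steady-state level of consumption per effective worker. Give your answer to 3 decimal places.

c* ≈ 1.114

Steady state requires s·f(k) = (n + g + δ)·k, i.e. s·k^α = (n + g + δ)·k.
Dividing both sides by k: k^(1−α) = s / (n + g + δ).
k^0.63 = 0.22 / (0.019 + 0.028 + 0.073) = 0.22 / 0.120 = 1.8333
k* = 1.8333^(1/0.63) ≈ 2.6172
y* = (k*)^α = 2.6172^0.37 ≈ 1.4276
c* = (1 − s)·y* = (1 − 0.22) × 1.4276 ≈ 1.1135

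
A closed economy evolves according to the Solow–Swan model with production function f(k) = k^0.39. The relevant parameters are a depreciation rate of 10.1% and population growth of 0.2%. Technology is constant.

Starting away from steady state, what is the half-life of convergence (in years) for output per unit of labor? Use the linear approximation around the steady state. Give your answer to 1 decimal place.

half-life ≈ 11.0 years

Near the steady state the convergence rate is λ = (1 − α)(n + δ).
λ = (1 − 0.39) × 0.103 = 0.61 × 0.103 = 0.06283
Half-life = ln 2 / λ = 0.6931 / 0.06283 ≈ 11.03 years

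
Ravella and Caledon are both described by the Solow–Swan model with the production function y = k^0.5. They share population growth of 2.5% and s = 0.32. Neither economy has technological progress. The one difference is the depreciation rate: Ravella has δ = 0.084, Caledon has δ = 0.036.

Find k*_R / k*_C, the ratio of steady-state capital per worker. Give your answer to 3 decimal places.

k*_R / k*_C ≈ 0.313

Steady-state k* = [s/(n + δ)]^(1/(1−α)), so the ratio is [ (s_R/(n + δ)_R) / (s_C/(n + δ)_C) ]^2.
s_R/(n + δ)_R = 0.32/0.109 = 2.9358; s_C/(n + δ)_C = 0.32/0.061 = 5.2459.
Ratio = (2.9358/5.2459)^2 = 0.5596^2 ≈ 0.3132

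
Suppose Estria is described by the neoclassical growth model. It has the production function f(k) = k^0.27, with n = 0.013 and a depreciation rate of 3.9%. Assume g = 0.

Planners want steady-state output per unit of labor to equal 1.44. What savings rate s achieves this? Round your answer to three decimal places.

Steady state requires s·f(k) = (n + δ)·k, i.e. s·k^α = (n + δ)·k.
Since y* = [s/(n + δ)]^(α/(1−α)), we have s/(n + δ) = (y*)^((1−α)/α) = 1.44^2.7037 = 2.6802.
Therefore s = 2.6802 × (n + δ) = 2.6802 × 0.052 = 0.1394.

s ≈ 0.139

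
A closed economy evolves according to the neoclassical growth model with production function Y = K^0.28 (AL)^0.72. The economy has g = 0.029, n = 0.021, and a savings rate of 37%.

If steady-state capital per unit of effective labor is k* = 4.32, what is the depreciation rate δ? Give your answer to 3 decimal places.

δ ≈ 0.079

At the steady state, Δk = 0, so s·k^α = (n + g + δ)·k.
So s / (n + g + δ) = (k*)^(1−α) = 4.32^0.72 = 2.8678.
Therefore n + g + δ = s / 2.8678 = 0.37 / 2.8678 = 0.1290, so δ = 0.1290 − 0.050 = 0.0790.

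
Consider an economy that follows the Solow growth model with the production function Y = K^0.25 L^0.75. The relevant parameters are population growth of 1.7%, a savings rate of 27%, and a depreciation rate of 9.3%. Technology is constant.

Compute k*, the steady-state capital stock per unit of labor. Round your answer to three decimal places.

At the steady state, Δk = 0, so s·k^α = (n + δ)·k.
Rearranging, k^(1−α) = s / (n + δ).
k^0.75 = 0.27 / (0.017 + 0.093) = 0.27 / 0.110 = 2.4545
k* = 2.4545^(1/0.75) ≈ 3.3109

k* = 3.311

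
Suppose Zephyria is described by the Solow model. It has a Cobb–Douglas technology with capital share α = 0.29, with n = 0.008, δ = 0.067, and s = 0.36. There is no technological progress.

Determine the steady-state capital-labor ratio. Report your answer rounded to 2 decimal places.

k* ≈ 9.11

In steady state, investment equals break-even investment: s·k^α = (n + δ)·k.
Dividing both sides by k: k^(1−α) = s / (n + δ).
k^0.71 = 0.36 / (0.008 + 0.067) = 0.36 / 0.075 = 4.8000
k* = 4.8000^(1/0.71) ≈ 9.1095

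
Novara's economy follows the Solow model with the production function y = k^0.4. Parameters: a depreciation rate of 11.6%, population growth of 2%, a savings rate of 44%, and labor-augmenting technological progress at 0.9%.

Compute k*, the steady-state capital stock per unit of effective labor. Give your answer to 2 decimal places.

k* ≈ 6.36

In steady state, investment equals break-even investment: s·k^α = (n + g + δ)·k.
Rearranging, k^(1−α) = s / (n + g + δ).
k^0.6 = 0.44 / (0.020 + 0.009 + 0.116) = 0.44 / 0.145 = 3.0345
k* = 3.0345^(1/0.6) ≈ 6.3603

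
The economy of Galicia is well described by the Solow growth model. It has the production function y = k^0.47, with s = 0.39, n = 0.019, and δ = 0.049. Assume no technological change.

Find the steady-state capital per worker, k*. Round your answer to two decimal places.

k* ≈ 26.99

In steady state, investment equals break-even investment: s·k^α = (n + δ)·k.
Rearranging, k^(1−α) = s / (n + δ).
k^0.53 = 0.39 / (0.019 + 0.049) = 0.39 / 0.068 = 5.7353
k* = 5.7353^(1/0.53) ≈ 26.9922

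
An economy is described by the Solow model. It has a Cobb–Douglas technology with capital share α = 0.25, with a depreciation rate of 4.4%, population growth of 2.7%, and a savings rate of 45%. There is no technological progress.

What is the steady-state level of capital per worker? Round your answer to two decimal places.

In steady state, investment equals break-even investment: s·k^α = (n + δ)·k.
Dividing both sides by k: k^(1−α) = s / (n + δ).
k^0.75 = 0.45 / (0.027 + 0.044) = 0.45 / 0.071 = 6.3380
k* = 6.3380^(1/0.75) ≈ 11.7292

k* ≈ 11.73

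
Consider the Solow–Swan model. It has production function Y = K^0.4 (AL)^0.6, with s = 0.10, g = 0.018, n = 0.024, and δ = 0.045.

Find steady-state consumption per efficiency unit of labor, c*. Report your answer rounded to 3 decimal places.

c* = 0.988

Steady state requires s·f(k) = (n + g + δ)·k, i.e. s·k^α = (n + g + δ)·k.
Dividing both sides by k: k^(1−α) = s / (n + g + δ).
k^0.6 = 0.10 / (0.024 + 0.018 + 0.045) = 0.10 / 0.087 = 1.1494
k* = 1.1494^(1/0.6) ≈ 1.2612
y* = (k*)^α = 1.2612^0.4 ≈ 1.0973
c* = (1 − s)·y* = (1 − 0.10) × 1.0973 ≈ 0.9876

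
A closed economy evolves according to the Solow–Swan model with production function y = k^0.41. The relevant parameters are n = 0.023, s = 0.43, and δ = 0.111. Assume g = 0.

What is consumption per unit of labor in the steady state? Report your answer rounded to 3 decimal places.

In steady state, investment equals break-even investment: s·k^α = (n + δ)·k.
Rearranging, k^(1−α) = s / (n + δ).
k^0.59 = 0.43 / (0.023 + 0.111) = 0.43 / 0.134 = 3.2090
k* = 3.2090^(1/0.59) ≈ 7.2153
y* = (k*)^α = 7.2153^0.41 ≈ 2.2485
c* = (1 − s)·y* = (1 − 0.43) × 2.2485 ≈ 1.2816

c* ≈ 1.282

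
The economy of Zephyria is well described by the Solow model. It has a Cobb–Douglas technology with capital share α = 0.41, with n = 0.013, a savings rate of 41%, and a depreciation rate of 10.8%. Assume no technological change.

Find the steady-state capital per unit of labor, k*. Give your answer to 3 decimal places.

k* ≈ 7.912

Steady state requires s·f(k) = (n + δ)·k, i.e. s·k^α = (n + δ)·k.
Rearranging, k^(1−α) = s / (n + δ).
k^0.59 = 0.41 / (0.013 + 0.108) = 0.41 / 0.121 = 3.3884
k* = 3.3884^(1/0.59) ≈ 7.9122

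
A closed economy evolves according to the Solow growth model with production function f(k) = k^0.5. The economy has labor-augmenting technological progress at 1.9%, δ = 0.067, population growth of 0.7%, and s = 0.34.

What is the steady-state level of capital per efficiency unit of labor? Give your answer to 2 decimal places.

Steady state requires s·f(k) = (n + g + δ)·k, i.e. s·k^α = (n + g + δ)·k.
Rearranging, k^(1−α) = s / (n + g + δ).
k^0.5 = 0.34 / (0.007 + 0.019 + 0.067) = 0.34 / 0.093 = 3.6559
k* = 3.6559^(1/0.5) ≈ 13.3656

k* = 13.37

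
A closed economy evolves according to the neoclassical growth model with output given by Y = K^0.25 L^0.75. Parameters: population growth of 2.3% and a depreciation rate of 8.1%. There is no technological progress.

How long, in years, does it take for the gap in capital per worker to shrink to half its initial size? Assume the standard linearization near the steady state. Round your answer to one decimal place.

t_½ ≈ 8.9 years

Near the steady state the convergence rate is λ = (1 − α)(n + δ).
λ = (1 − 0.25) × 0.104 = 0.75 × 0.104 = 0.0780
Half-life = ln 2 / λ = 0.6931 / 0.0780 ≈ 8.89 years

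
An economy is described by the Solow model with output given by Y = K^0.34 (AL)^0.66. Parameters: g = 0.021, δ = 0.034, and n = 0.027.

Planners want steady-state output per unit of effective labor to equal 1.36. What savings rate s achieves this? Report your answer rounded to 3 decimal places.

s ≈ 0.149

Steady state requires s·f(k) = (n + g + δ)·k, i.e. s·k^α = (n + g + δ)·k.
Since y* = [s/(n + g + δ)]^(α/(1−α)), we have s/(n + g + δ) = (y*)^((1−α)/α) = 1.36^1.9412 = 1.8165.
Therefore s = 1.8165 × (n + g + δ) = 1.8165 × 0.082 = 0.1490.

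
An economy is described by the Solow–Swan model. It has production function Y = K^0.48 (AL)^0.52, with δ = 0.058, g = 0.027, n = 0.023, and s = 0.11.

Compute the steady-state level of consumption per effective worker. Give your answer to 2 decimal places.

In steady state, investment equals break-even investment: s·k^α = (n + g + δ)·k.
Dividing both sides by k: k^(1−α) = s / (n + g + δ).
k^0.52 = 0.11 / (0.023 + 0.027 + 0.058) = 0.11 / 0.108 = 1.0185
k* = 1.0185^(1/0.52) ≈ 1.0359
y* = (k*)^α = 1.0359^0.48 ≈ 1.0171
c* = (1 − s)·y* = (1 − 0.11) × 1.0171 ≈ 0.9052

c* ≈ 0.91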